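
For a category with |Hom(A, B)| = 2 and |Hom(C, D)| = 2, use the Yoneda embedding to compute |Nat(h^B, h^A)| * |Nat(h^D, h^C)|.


By the Yoneda lemma, Nat(h^B, h^A) is isomorphic to Hom(A, B),
so |Nat(h^B, h^A)| = |Hom(A, B)| and |Nat(h^D, h^C)| = |Hom(C, D)|.
|Hom(A, B)| = 2, |Hom(C, D)| = 2.
|Nat(h^B, h^A) x Nat(h^D, h^C)| = 2 * 2 = 4

4


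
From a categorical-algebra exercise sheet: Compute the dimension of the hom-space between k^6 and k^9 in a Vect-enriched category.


In Vect-enriched categories, Hom(k^n, k^m) is the space of m x n matrices.
dim(Hom(k^6, k^9)) = 9 * 6 = 54

54


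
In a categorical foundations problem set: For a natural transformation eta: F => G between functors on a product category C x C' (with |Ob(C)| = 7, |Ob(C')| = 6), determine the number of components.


A natural transformation eta: F => G assigns one component morphism per
object of the domain category.
The domain is the product category C x C', so
|Ob(C x C')| = |Ob(C)| * |Ob(C')| = 7 * 6 = 42.
Therefore eta has 42 component morphisms.

42


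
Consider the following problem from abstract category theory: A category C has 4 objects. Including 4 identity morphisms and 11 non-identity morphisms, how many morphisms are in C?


Each object has an identity morphism, giving 4 identities.
Adding the 11 non-identity morphisms:
Total = 4 + 11 = 15

15


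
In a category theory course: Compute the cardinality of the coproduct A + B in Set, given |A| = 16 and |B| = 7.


In Set, the coproduct A + B is the disjoint union.
|A + B| = |A| + |B| = 16 + 7 = 23

23


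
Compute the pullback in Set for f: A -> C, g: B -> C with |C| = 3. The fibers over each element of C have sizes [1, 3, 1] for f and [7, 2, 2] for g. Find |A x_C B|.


The pullback A x_C B consists of pairs (a, b) with f(a) = g(b).
For each element c in C, the fiber product has |f^-1(c)| * |g^-1(c)| elements.
Summing over C: 1 * 7 + 3 * 2 + 1 * 2
= 7 + 6 + 2 = 15

15


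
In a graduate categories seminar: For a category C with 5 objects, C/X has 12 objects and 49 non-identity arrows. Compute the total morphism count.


In the slice category C/X, objects are morphisms to X.
Identity morphisms: 12 (one per object of C/X).
Non-identity morphisms: 49.
Total = 12 + 49 = 61

61


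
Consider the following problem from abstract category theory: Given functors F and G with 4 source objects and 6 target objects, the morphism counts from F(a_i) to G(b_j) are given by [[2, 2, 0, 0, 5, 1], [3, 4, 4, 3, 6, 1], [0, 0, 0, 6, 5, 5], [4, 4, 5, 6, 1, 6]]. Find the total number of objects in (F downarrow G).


Objects of (F downarrow G) are triples (a, b, h: F(a)->G(b)).
The count equals the sum of all entries in the hom-matrix.
sum(row 0) = 10
sum(row 1) = 21
sum(row 2) = 16
sum(row 3) = 26
Grand total = 73

73


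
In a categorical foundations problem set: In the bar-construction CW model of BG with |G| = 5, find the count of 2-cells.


In the bar-construction CW model of BG, the n-cells are indexed by
n-tuples [g_1|...|g_n] of non-identity elements of G (degenerate
simplices with some g_i = e do not contribute cells), so there are
(|G| - 1)^n n-cells.
For dim = 2 with |G| = 5:
cells = (5 - 1)^2 = 4^2 = 16

16


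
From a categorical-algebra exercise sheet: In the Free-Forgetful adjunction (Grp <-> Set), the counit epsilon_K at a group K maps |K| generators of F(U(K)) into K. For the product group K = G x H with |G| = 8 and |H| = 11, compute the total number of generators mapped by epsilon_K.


The counit epsilon_K: F(U(K)) -> K of the Free-Forgetful adjunction
maps |K| generators of F(U(K)) into K. For K = G x H (the product group),
|G x H| = |G| * |H|.
Total generators mapped = 8 * 11 = 88.

88


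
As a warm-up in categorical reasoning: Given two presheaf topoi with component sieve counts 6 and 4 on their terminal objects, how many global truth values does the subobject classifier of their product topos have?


In a product of presheaf topoi E_1 x E_2, the subobject classifier
is Omega = Omega_1 x Omega_2 (componentwise), so
|Omega(top)| = |Omega_1(top_1)| * |Omega_2(top_2)|.
= 6 * 4 = 24.

24


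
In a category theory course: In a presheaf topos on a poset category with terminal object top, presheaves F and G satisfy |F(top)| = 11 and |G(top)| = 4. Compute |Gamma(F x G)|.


Global sections of a presheaf on a poset with terminal top satisfy
Gamma(H) ~ H(top). Presheaves admit pointwise products, so
(F x G)(top) = F(top) x G(top) (Cartesian product).
|Gamma(F x G)| = |F(top)| * |G(top)| = 11 * 4 = 44.

44


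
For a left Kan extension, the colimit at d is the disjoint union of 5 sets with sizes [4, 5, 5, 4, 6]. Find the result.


Pointwise, the left Kan extension (Lan_F H)(d) is the colimit, indexed
by the comma category (F downarrow d), of H composed with the
projection (F downarrow d) -> C. Here that colimit is given
as a coproduct (disjoint union) of sets, so its cardinality is the
sum of the sizes of the summands.
Coproduct of sets with sizes: 4 + 5 + 5 + 4 + 6
= 24

24


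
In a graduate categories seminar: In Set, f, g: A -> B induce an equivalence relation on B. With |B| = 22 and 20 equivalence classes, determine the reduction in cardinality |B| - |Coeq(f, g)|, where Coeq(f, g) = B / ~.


The coequalizer Coeq(f, g) = B / ~ has one element per equivalence class.
|B| = 22, |Coeq(f, g)| = 20.
|B| - |Coeq(f, g)| = 22 - 20 = 2.

2


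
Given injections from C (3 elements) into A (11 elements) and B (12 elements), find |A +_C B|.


The pushout A +_C B identifies the images of C in A and B.
|A +_C B| = |A| + |B| - |C| (for injections).
= 11 + 12 - 3 = 20

20


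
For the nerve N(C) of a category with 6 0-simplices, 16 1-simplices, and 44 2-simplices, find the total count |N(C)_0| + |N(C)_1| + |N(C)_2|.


The 2-skeleton of the nerve N(C) consists of simplices in dimensions 0, 1, 2:
  |N(C)_0| = 6 (objects)
  |N(C)_1| = 16 (morphisms)
  |N(C)_2| = 44 (composable pairs)
Total = 6 + 16 + 44 = 66

66


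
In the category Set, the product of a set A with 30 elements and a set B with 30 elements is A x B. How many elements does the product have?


In Set, the product A x B is the Cartesian product.
By the universal property, |A x B| = |A| * |B|.
|A x B| = 30 * 30 = 900

900


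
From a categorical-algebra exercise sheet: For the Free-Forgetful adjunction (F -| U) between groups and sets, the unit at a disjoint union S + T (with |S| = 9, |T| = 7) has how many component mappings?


The unit eta_X: X -> U(F(X)) of the Free-Forgetful adjunction
maps each element of X to a generator of F(X). For X = S + T (disjoint
union in Set), |S + T| = |S| + |T|.
Total mappings = 9 + 7 = 16.

16


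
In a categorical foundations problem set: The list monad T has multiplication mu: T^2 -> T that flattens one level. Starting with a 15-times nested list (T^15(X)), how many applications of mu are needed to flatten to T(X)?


Each application of mu: T^2 -> T removes one layer of nesting.
Starting at depth 15 (i.e., T^15(X)), we need to reach T(X).
Number of mu applications = 15 - 1 = 14

14


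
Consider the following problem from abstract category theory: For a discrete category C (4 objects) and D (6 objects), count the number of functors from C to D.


A functor from a discrete category C to D is determined by
where each object maps. Each of the 4 objects of C can map
to any of the 6 objects of D independently.
Number of functors = 6^4 = 1296

1296


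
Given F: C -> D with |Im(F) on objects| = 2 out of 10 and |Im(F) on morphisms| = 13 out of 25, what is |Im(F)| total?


The image of F consists of distinct objects and distinct morphisms.
|Im(F)| on objects = 2
|Im(F)| on morphisms = 13
Total image cardinality = 2 + 13 = 15

15


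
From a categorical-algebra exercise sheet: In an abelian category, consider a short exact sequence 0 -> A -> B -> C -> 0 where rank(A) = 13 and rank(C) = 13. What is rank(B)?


For a short exact sequence 0 -> A -> B -> C -> 0,
rank is additive: rank(B) = rank(A) + rank(C).
rank(B) = 13 + 13 = 26

26


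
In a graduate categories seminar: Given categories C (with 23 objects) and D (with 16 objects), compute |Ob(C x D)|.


The product category C x D has objects that are pairs (c, d).
Number of pairs = |Ob(C)| * |Ob(D)| = 23 * 16 = 368

368


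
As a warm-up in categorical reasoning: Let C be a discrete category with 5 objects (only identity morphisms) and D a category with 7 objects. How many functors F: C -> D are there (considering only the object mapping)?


A functor from a discrete category C to D is determined by
where each object maps. Each of the 5 objects of C can map
to any of the 7 objects of D independently.
Number of functors = 7^5 = 16807

16807


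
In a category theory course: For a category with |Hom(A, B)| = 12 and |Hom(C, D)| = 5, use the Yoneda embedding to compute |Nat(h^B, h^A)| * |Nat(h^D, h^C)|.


By the Yoneda lemma, Nat(h^B, h^A) is isomorphic to Hom(A, B),
so |Nat(h^B, h^A)| = |Hom(A, B)| and |Nat(h^D, h^C)| = |Hom(C, D)|.
|Hom(A, B)| = 12, |Hom(C, D)| = 5.
|Nat(h^B, h^A) x Nat(h^D, h^C)| = 12 * 5 = 60

60


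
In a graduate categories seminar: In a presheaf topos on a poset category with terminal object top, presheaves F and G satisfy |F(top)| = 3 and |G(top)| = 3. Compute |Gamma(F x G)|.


Global sections of a presheaf on a poset with terminal top satisfy
Gamma(H) ~ H(top). Presheaves admit pointwise products, so
(F x G)(top) = F(top) x G(top) (Cartesian product).
|Gamma(F x G)| = |F(top)| * |G(top)| = 3 * 3 = 9.

9


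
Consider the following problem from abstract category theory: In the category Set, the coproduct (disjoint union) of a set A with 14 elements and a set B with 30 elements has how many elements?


In Set, the coproduct A + B is the disjoint union.
|A + B| = |A| + |B| = 14 + 30 = 44

44


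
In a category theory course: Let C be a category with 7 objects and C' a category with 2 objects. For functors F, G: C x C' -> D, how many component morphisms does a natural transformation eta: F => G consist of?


A natural transformation eta: F => G assigns one component morphism per
object of the domain category.
The domain is the product category C x C', so
|Ob(C x C')| = |Ob(C)| * |Ob(C')| = 7 * 2 = 14.
Therefore eta has 14 component morphisms.

14


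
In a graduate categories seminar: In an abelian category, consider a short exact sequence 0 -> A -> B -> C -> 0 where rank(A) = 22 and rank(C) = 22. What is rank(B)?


For a short exact sequence 0 -> A -> B -> C -> 0,
rank is additive: rank(B) = rank(A) + rank(C).
rank(B) = 22 + 22 = 44

44


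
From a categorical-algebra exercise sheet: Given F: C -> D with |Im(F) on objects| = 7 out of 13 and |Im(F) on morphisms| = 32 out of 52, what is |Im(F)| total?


The image of F consists of distinct objects and distinct morphisms.
|Im(F)| on objects = 7
|Im(F)| on morphisms = 32
Total image cardinality = 7 + 32 = 39

39


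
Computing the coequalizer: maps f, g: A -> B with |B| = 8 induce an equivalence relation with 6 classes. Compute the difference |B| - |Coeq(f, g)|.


The coequalizer Coeq(f, g) = B / ~ has one element per equivalence class.
|B| = 8, |Coeq(f, g)| = 6.
|B| - |Coeq(f, g)| = 8 - 6 = 2.

2


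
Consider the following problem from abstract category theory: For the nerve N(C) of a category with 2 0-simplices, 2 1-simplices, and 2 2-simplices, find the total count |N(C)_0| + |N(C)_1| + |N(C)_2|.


The 2-skeleton of the nerve N(C) consists of simplices in dimensions 0, 1, 2:
  |N(C)_0| = 2 (objects)
  |N(C)_1| = 2 (morphisms)
  |N(C)_2| = 2 (composable pairs)
Total = 2 + 2 + 2 = 6

6


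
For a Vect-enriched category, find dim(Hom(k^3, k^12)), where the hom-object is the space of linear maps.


In Vect-enriched categories, Hom(k^n, k^m) is the space of m x n matrices.
dim(Hom(k^3, k^12)) = 12 * 3 = 36

36


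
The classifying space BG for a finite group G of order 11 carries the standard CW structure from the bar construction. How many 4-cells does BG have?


In the bar-construction CW model of BG, the n-cells are indexed by
n-tuples [g_1|...|g_n] of non-identity elements of G (degenerate
simplices with some g_i = e do not contribute cells), so there are
(|G| - 1)^n n-cells.
For dim = 4 with |G| = 11:
cells = (11 - 1)^4 = 10^4 = 10000

10000


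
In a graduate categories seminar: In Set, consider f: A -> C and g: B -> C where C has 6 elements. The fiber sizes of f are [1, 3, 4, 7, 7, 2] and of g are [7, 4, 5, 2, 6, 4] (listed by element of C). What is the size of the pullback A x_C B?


The pullback A x_C B consists of pairs (a, b) with f(a) = g(b).
For each element c in C, the fiber product has |f^-1(c)| * |g^-1(c)| elements.
Summing over C: 1 * 7 + 3 * 4 + 4 * 5 + 7 * 2 + 7 * 6 + 2 * 4
= 7 + 12 + 20 + 14 + 42 + 8 = 103

103


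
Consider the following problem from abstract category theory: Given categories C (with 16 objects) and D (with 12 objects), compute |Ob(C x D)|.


The product category C x D has objects that are pairs (c, d).
Number of pairs = |Ob(C)| * |Ob(D)| = 16 * 12 = 192

192


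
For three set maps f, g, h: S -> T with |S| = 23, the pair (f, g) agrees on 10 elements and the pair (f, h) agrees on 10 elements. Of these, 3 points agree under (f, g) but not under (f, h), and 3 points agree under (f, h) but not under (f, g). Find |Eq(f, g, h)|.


Eq(f, g, h) is the triple-agreement set: points in S where all three
maps take the same value. Using inclusion-exclusion on the pairwise data:
Pair (f, g) agrees on 10 points; pair (f, h) on 10 points.
Points agreeing under (f, g) but not (f, h) = 3; under (f, h) but not (f, g) = 3.
Triple-agreement = agreement-in-(f, g) minus points that agree under (f, g) but not (f, h):
|Eq(f, g, h)| = 10 - 3 = 7
(cross-check via (f, h): 10 - 3 = 7.)

7


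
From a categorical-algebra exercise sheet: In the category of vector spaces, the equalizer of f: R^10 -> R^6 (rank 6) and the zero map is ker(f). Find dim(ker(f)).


The equalizer of f and the zero map is ker(f).
By the rank-nullity theorem: dim(ker(f)) = dim(domain) - rank(f).
dim(ker(f)) = 10 - 6 = 4

4


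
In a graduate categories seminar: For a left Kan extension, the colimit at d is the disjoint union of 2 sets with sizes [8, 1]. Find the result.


Pointwise, the left Kan extension (Lan_F H)(d) is the colimit, indexed
by the comma category (F downarrow d), of H composed with the
projection (F downarrow d) -> C. Here that colimit is given
as a coproduct (disjoint union) of sets, so its cardinality is the
sum of the sizes of the summands.
Coproduct of sets with sizes: 8 + 1
= 9

9


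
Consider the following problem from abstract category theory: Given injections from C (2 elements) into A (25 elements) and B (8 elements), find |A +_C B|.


The pushout A +_C B identifies the images of C in A and B.
|A +_C B| = |A| + |B| - |C| (for injections).
= 25 + 8 - 2 = 31

31


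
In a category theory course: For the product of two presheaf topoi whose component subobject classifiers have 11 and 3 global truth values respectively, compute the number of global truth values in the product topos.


In a product of presheaf topoi E_1 x E_2, the subobject classifier
is Omega = Omega_1 x Omega_2 (componentwise), so
|Omega(top)| = |Omega_1(top_1)| * |Omega_2(top_2)|.
= 11 * 3 = 33.

33


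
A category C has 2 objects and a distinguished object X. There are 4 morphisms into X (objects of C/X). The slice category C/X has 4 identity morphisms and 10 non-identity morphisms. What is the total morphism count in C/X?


In the slice category C/X, objects are morphisms to X.
Identity morphisms: 4 (one per object of C/X).
Non-identity morphisms: 10.
Total = 4 + 10 = 14

14


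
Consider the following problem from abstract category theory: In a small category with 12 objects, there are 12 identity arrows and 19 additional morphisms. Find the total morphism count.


Each object has an identity morphism, giving 12 identities.
Adding the 19 non-identity morphisms:
Total = 12 + 19 = 31

31


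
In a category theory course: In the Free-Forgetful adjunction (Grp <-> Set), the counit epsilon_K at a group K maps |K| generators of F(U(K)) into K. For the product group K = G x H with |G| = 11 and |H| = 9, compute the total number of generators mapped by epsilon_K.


The counit epsilon_K: F(U(K)) -> K of the Free-Forgetful adjunction
maps |K| generators of F(U(K)) into K. For K = G x H (the product group),
|G x H| = |G| * |H|.
Total generators mapped = 11 * 9 = 99.

99


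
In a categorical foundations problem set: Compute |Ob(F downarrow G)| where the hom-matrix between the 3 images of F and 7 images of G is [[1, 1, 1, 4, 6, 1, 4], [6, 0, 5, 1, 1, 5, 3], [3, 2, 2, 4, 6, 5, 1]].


Objects of (F downarrow G) are triples (a, b, h: F(a)->G(b)).
The count equals the sum of all entries in the hom-matrix.
sum(row 0) = 18
sum(row 1) = 21
sum(row 2) = 23
Grand total = 62

62


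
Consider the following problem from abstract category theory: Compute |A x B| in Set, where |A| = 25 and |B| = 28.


In Set, the product A x B is the Cartesian product.
By the universal property, |A x B| = |A| * |B|.
|A x B| = 25 * 28 = 700

700


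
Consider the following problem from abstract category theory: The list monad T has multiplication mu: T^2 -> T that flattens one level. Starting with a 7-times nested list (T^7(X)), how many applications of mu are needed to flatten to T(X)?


Each application of mu: T^2 -> T removes one layer of nesting.
Starting at depth 7 (i.e., T^7(X)), we need to reach T(X).
Number of mu applications = 7 - 1 = 6

6


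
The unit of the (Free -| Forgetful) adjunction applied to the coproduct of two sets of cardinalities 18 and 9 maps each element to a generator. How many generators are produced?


The unit eta_X: X -> U(F(X)) of the Free-Forgetful adjunction
maps each element of X to a generator of F(X). For X = S + T (disjoint
union in Set), |S + T| = |S| + |T|.
Total mappings = 18 + 9 = 27.

27


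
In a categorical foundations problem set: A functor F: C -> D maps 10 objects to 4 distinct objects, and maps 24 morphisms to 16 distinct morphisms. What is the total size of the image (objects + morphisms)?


The image of F consists of distinct objects and distinct morphisms.
|Im(F)| on objects = 4
|Im(F)| on morphisms = 16
Total image cardinality = 4 + 16 = 20

20


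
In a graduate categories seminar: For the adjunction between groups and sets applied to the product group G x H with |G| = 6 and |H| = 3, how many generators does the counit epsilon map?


The counit epsilon_K: F(U(K)) -> K of the Free-Forgetful adjunction
maps |K| generators of F(U(K)) into K. For K = G x H (the product group),
|G x H| = |G| * |H|.
Total generators mapped = 6 * 3 = 18.

18


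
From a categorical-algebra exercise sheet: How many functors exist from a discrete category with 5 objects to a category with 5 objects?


A functor from a discrete category C to D is determined by
where each object maps. Each of the 5 objects of C can map
to any of the 5 objects of D independently.
Number of functors = 5^5 = 3125

3125


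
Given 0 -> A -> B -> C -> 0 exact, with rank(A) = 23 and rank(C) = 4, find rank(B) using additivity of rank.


For a short exact sequence 0 -> A -> B -> C -> 0,
rank is additive: rank(B) = rank(A) + rank(C).
rank(B) = 23 + 4 = 27

27


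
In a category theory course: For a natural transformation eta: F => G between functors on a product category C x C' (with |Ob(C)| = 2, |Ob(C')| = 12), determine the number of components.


A natural transformation eta: F => G assigns one component morphism per
object of the domain category.
The domain is the product category C x C', so
|Ob(C x C')| = |Ob(C)| * |Ob(C')| = 2 * 12 = 24.
Therefore eta has 24 component morphisms.

24


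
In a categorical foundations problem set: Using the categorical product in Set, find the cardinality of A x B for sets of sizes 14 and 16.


In Set, the product A x B is the Cartesian product.
By the universal property, |A x B| = |A| * |B|.
|A x B| = 14 * 16 = 224

224


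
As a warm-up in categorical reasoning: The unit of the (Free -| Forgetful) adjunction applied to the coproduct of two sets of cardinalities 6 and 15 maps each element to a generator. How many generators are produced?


The unit eta_X: X -> U(F(X)) of the Free-Forgetful adjunction
maps each element of X to a generator of F(X). For X = S + T (disjoint
union in Set), |S + T| = |S| + |T|.
Total mappings = 6 + 15 = 21.

21


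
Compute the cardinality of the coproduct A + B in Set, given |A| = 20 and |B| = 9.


In Set, the coproduct A + B is the disjoint union.
|A + B| = |A| + |B| = 20 + 9 = 29

29


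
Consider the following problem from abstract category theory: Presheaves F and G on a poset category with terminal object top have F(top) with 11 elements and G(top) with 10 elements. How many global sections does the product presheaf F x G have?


Global sections of a presheaf on a poset with terminal top satisfy
Gamma(H) ~ H(top). Presheaves admit pointwise products, so
(F x G)(top) = F(top) x G(top) (Cartesian product).
|Gamma(F x G)| = |F(top)| * |G(top)| = 11 * 10 = 110.

110


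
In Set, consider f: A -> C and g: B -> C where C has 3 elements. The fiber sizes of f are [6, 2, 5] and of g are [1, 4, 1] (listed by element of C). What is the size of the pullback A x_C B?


The pullback A x_C B consists of pairs (a, b) with f(a) = g(b).
For each element c in C, the fiber product has |f^-1(c)| * |g^-1(c)| elements.
Summing over C: 6 * 1 + 2 * 4 + 5 * 1
= 6 + 8 + 5 = 19

19


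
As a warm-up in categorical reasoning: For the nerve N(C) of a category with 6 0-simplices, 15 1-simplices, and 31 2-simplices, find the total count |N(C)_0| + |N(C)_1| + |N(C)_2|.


The 2-skeleton of the nerve N(C) consists of simplices in dimensions 0, 1, 2:
  |N(C)_0| = 6 (objects)
  |N(C)_1| = 15 (morphisms)
  |N(C)_2| = 31 (composable pairs)
Total = 6 + 15 + 31 = 52

52


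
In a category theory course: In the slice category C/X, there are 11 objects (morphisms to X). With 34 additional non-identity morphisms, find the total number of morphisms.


In the slice category C/X, objects are morphisms to X.
Identity morphisms: 11 (one per object of C/X).
Non-identity morphisms: 34.
Total = 11 + 34 = 45

45


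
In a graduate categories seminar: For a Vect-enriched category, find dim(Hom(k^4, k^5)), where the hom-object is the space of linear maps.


In Vect-enriched categories, Hom(k^n, k^m) is the space of m x n matrices.
dim(Hom(k^4, k^5)) = 5 * 4 = 20

20


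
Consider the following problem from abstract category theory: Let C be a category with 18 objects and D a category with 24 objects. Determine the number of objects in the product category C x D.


The product category C x D has objects that are pairs (c, d).
Number of pairs = |Ob(C)| * |Ob(D)| = 18 * 24 = 432

432


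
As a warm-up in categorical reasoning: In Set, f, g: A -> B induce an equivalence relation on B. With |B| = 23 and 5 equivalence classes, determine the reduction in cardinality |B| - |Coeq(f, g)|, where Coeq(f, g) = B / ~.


The coequalizer Coeq(f, g) = B / ~ has one element per equivalence class.
|B| = 23, |Coeq(f, g)| = 5.
|B| - |Coeq(f, g)| = 23 - 5 = 18.

18


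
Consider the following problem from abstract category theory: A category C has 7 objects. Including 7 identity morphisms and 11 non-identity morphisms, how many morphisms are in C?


Each object has an identity morphism, giving 7 identities.
Adding the 11 non-identity morphisms:
Total = 7 + 11 = 18

18


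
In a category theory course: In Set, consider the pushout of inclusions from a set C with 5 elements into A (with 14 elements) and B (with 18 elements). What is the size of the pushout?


The pushout A +_C B identifies the images of C in A and B.
|A +_C B| = |A| + |B| - |C| (for injections).
= 14 + 18 - 5 = 27

27


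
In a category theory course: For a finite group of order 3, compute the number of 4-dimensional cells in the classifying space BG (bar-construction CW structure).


In the bar-construction CW model of BG, the n-cells are indexed by
n-tuples [g_1|...|g_n] of non-identity elements of G (degenerate
simplices with some g_i = e do not contribute cells), so there are
(|G| - 1)^n n-cells.
For dim = 4 with |G| = 3:
cells = (3 - 1)^4 = 2^4 = 16

16


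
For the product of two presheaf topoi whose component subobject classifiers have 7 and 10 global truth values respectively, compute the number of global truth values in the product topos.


In a product of presheaf topoi E_1 x E_2, the subobject classifier
is Omega = Omega_1 x Omega_2 (componentwise), so
|Omega(top)| = |Omega_1(top_1)| * |Omega_2(top_2)|.
= 7 * 10 = 70.

70


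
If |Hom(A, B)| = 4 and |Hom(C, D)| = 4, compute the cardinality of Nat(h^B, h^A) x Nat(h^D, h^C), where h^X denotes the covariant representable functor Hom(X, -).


By the Yoneda lemma, Nat(h^B, h^A) is isomorphic to Hom(A, B),
so |Nat(h^B, h^A)| = |Hom(A, B)| and |Nat(h^D, h^C)| = |Hom(C, D)|.
|Hom(A, B)| = 4, |Hom(C, D)| = 4.
|Nat(h^B, h^A) x Nat(h^D, h^C)| = 4 * 4 = 16

16


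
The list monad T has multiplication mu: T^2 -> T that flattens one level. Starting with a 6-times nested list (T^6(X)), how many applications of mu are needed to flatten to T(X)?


Each application of mu: T^2 -> T removes one layer of nesting.
Starting at depth 6 (i.e., T^6(X)), we need to reach T(X).
Number of mu applications = 6 - 1 = 5

5


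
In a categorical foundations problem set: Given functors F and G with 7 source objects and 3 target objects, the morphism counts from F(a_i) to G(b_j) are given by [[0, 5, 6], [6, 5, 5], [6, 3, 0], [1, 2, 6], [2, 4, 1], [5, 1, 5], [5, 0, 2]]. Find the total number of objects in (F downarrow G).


Objects of (F downarrow G) are triples (a, b, h: F(a)->G(b)).
The count equals the sum of all entries in the hom-matrix.
sum(row 0) = 11
sum(row 1) = 16
sum(row 2) = 9
sum(row 3) = 9
sum(row 4) = 7
sum(row 5) = 11
sum(row 6) = 7
Grand total = 70

70


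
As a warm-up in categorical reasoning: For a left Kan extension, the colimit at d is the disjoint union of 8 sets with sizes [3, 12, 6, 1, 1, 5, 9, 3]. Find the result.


Pointwise, the left Kan extension (Lan_F H)(d) is the colimit, indexed
by the comma category (F downarrow d), of H composed with the
projection (F downarrow d) -> C. Here that colimit is given
as a coproduct (disjoint union) of sets, so its cardinality is the
sum of the sizes of the summands.
Coproduct of sets with sizes: 3 + 12 + 6 + 1 + 1 + 5 + 9 + 3
= 40

40


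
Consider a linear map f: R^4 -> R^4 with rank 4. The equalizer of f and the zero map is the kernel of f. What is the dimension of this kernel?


The equalizer of f and the zero map is ker(f).
By the rank-nullity theorem: dim(ker(f)) = dim(domain) - rank(f).
dim(ker(f)) = 4 - 4 = 0

0


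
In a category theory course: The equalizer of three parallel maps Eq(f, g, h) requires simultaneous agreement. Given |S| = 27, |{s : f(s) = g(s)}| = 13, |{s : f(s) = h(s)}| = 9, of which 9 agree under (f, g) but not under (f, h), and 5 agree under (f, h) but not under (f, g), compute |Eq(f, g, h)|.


Eq(f, g, h) is the triple-agreement set: points in S where all three
maps take the same value. Using inclusion-exclusion on the pairwise data:
Pair (f, g) agrees on 13 points; pair (f, h) on 9 points.
Points agreeing under (f, g) but not (f, h) = 9; under (f, h) but not (f, g) = 5.
Triple-agreement = agreement-in-(f, g) minus points that agree under (f, g) but not (f, h):
|Eq(f, g, h)| = 13 - 9 = 4
(cross-check via (f, h): 9 - 5 = 4.)

4


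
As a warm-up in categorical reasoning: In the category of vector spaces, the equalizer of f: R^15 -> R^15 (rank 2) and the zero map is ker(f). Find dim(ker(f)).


The equalizer of f and the zero map is ker(f).
By the rank-nullity theorem: dim(ker(f)) = dim(domain) - rank(f).
dim(ker(f)) = 15 - 2 = 13

13


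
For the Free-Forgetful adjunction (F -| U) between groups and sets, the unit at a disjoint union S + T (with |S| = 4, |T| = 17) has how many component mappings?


The unit eta_X: X -> U(F(X)) of the Free-Forgetful adjunction
maps each element of X to a generator of F(X). For X = S + T (disjoint
union in Set), |S + T| = |S| + |T|.
Total mappings = 4 + 17 = 21.

21


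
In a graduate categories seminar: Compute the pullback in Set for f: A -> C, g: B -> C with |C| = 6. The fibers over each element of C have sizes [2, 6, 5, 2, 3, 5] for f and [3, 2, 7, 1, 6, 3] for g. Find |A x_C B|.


The pullback A x_C B consists of pairs (a, b) with f(a) = g(b).
For each element c in C, the fiber product has |f^-1(c)| * |g^-1(c)| elements.
Summing over C: 2 * 3 + 6 * 2 + 5 * 7 + 2 * 1 + 3 * 6 + 5 * 3
= 6 + 12 + 35 + 2 + 18 + 15 = 88

88


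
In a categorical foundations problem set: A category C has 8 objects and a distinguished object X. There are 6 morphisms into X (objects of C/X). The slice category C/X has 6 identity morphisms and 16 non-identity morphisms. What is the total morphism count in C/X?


In the slice category C/X, objects are morphisms to X.
Identity morphisms: 6 (one per object of C/X).
Non-identity morphisms: 16.
Total = 6 + 16 = 22

22


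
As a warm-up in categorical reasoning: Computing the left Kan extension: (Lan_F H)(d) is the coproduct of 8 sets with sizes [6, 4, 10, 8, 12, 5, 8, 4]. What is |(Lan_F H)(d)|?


Pointwise, the left Kan extension (Lan_F H)(d) is the colimit, indexed
by the comma category (F downarrow d), of H composed with the
projection (F downarrow d) -> C. Here that colimit is given
as a coproduct (disjoint union) of sets, so its cardinality is the
sum of the sizes of the summands.
Coproduct of sets with sizes: 6 + 4 + 10 + 8 + 12 + 5 + 8 + 4
= 57

57


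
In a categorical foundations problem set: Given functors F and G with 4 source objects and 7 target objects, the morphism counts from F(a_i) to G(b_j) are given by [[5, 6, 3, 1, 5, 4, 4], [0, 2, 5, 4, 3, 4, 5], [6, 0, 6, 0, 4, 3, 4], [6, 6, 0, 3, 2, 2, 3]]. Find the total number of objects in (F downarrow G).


Objects of (F downarrow G) are triples (a, b, h: F(a)->G(b)).
The count equals the sum of all entries in the hom-matrix.
sum(row 0) = 28
sum(row 1) = 23
sum(row 2) = 23
sum(row 3) = 22
Grand total = 96

96


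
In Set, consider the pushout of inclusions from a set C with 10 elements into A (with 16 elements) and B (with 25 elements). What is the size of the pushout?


The pushout A +_C B identifies the images of C in A and B.
|A +_C B| = |A| + |B| - |C| (for injections).
= 16 + 25 - 10 = 31

31


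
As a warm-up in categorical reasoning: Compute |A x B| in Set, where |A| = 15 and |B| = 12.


In Set, the product A x B is the Cartesian product.
By the universal property, |A x B| = |A| * |B|.
|A x B| = 15 * 12 = 180

180


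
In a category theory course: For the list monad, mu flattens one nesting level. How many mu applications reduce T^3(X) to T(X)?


Each application of mu: T^2 -> T removes one layer of nesting.
Starting at depth 3 (i.e., T^3(X)), we need to reach T(X).
Number of mu applications = 3 - 1 = 2

2


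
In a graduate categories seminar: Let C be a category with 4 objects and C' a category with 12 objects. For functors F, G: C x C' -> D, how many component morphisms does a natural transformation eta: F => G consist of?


A natural transformation eta: F => G assigns one component morphism per
object of the domain category.
The domain is the product category C x C', so
|Ob(C x C')| = |Ob(C)| * |Ob(C')| = 4 * 12 = 48.
Therefore eta has 48 component morphisms.

48


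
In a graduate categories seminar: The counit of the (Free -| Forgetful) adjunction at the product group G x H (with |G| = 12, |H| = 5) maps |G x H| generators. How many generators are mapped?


The counit epsilon_K: F(U(K)) -> K of the Free-Forgetful adjunction
maps |K| generators of F(U(K)) into K. For K = G x H (the product group),
|G x H| = |G| * |H|.
Total generators mapped = 12 * 5 = 60.

60


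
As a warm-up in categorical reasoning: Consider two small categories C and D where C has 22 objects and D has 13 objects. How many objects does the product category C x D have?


The product category C x D has objects that are pairs (c, d).
Number of pairs = |Ob(C)| * |Ob(D)| = 22 * 13 = 286

286


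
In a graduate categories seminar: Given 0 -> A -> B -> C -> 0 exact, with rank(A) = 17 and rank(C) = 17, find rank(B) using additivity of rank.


For a short exact sequence 0 -> A -> B -> C -> 0,
rank is additive: rank(B) = rank(A) + rank(C).
rank(B) = 17 + 17 = 34

34


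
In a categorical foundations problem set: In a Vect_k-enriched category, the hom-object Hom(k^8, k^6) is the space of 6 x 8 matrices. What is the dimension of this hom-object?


In Vect-enriched categories, Hom(k^n, k^m) is the space of m x n matrices.
dim(Hom(k^8, k^6)) = 6 * 8 = 48

48


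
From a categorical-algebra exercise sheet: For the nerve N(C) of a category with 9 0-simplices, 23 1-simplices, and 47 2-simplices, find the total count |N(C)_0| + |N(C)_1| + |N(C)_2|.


The 2-skeleton of the nerve N(C) consists of simplices in dimensions 0, 1, 2:
  |N(C)_0| = 9 (objects)
  |N(C)_1| = 23 (morphisms)
  |N(C)_2| = 47 (composable pairs)
Total = 9 + 23 + 47 = 79

79


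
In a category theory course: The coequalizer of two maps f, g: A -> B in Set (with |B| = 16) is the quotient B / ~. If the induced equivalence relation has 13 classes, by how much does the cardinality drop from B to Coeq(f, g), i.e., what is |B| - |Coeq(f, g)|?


The coequalizer Coeq(f, g) = B / ~ has one element per equivalence class.
|B| = 16, |Coeq(f, g)| = 13.
|B| - |Coeq(f, g)| = 16 - 13 = 3.

3


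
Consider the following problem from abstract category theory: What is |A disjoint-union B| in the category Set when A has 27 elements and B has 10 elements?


In Set, the coproduct A + B is the disjoint union.
|A + B| = |A| + |B| = 27 + 10 = 37

37


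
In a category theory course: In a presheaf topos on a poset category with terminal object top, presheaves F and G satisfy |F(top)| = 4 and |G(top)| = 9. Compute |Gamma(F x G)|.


Global sections of a presheaf on a poset with terminal top satisfy
Gamma(H) ~ H(top). Presheaves admit pointwise products, so
(F x G)(top) = F(top) x G(top) (Cartesian product).
|Gamma(F x G)| = |F(top)| * |G(top)| = 4 * 9 = 36.

36


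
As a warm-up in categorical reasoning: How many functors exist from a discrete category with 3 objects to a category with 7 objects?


A functor from a discrete category C to D is determined by
where each object maps. Each of the 3 objects of C can map
to any of the 7 objects of D independently.
Number of functors = 7^3 = 343

343


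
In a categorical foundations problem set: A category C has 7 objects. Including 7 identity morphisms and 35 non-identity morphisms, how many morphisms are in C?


Each object has an identity morphism, giving 7 identities.
Adding the 35 non-identity morphisms:
Total = 7 + 35 = 42

42


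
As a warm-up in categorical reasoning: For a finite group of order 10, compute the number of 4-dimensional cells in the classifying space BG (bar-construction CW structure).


In the bar-construction CW model of BG, the n-cells are indexed by
n-tuples [g_1|...|g_n] of non-identity elements of G (degenerate
simplices with some g_i = e do not contribute cells), so there are
(|G| - 1)^n n-cells.
For dim = 4 with |G| = 10:
cells = (10 - 1)^4 = 9^4 = 6561

6561


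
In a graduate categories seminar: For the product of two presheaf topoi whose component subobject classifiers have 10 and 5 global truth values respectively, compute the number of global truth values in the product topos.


In a product of presheaf topoi E_1 x E_2, the subobject classifier
is Omega = Omega_1 x Omega_2 (componentwise), so
|Omega(top)| = |Omega_1(top_1)| * |Omega_2(top_2)|.
= 10 * 5 = 50.

50


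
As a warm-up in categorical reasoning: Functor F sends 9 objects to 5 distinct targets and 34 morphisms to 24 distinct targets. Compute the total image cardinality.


The image of F consists of distinct objects and distinct morphisms.
|Im(F)| on objects = 5
|Im(F)| on morphisms = 24
Total image cardinality = 5 + 24 = 29

29


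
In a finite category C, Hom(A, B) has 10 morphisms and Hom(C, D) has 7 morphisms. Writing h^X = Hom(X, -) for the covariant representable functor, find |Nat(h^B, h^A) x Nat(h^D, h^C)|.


By the Yoneda lemma, Nat(h^B, h^A) is isomorphic to Hom(A, B),
so |Nat(h^B, h^A)| = |Hom(A, B)| and |Nat(h^D, h^C)| = |Hom(C, D)|.
|Hom(A, B)| = 10, |Hom(C, D)| = 7.
|Nat(h^B, h^A) x Nat(h^D, h^C)| = 10 * 7 = 70

70


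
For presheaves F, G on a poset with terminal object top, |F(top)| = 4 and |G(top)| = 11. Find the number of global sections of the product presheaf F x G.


Global sections of a presheaf on a poset with terminal top satisfy
Gamma(H) ~ H(top). Presheaves admit pointwise products, so
(F x G)(top) = F(top) x G(top) (Cartesian product).
|Gamma(F x G)| = |F(top)| * |G(top)| = 4 * 11 = 44.

44


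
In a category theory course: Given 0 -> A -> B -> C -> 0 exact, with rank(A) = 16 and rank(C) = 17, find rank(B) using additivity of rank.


For a short exact sequence 0 -> A -> B -> C -> 0,
rank is additive: rank(B) = rank(A) + rank(C).
rank(B) = 16 + 17 = 33

33


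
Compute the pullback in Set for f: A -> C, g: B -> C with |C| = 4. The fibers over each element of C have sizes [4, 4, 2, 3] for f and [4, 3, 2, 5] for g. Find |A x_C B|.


The pullback A x_C B consists of pairs (a, b) with f(a) = g(b).
For each element c in C, the fiber product has |f^-1(c)| * |g^-1(c)| elements.
Summing over C: 4 * 4 + 4 * 3 + 2 * 2 + 3 * 5
= 16 + 12 + 4 + 15 = 47

47


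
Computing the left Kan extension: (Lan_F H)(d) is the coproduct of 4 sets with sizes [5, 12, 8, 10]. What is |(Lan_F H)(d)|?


Pointwise, the left Kan extension (Lan_F H)(d) is the colimit, indexed
by the comma category (F downarrow d), of H composed with the
projection (F downarrow d) -> C. Here that colimit is given
as a coproduct (disjoint union) of sets, so its cardinality is the
sum of the sizes of the summands.
Coproduct of sets with sizes: 5 + 12 + 8 + 10
= 35

35


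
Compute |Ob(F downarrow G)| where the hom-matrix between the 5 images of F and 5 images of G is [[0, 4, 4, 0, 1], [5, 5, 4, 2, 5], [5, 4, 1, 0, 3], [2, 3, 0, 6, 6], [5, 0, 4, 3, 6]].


Objects of (F downarrow G) are triples (a, b, h: F(a)->G(b)).
The count equals the sum of all entries in the hom-matrix.
sum(row 0) = 9
sum(row 1) = 21
sum(row 2) = 13
sum(row 3) = 17
sum(row 4) = 18
Grand total = 78

78


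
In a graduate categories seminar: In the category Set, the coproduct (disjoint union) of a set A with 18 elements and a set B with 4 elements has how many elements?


In Set, the coproduct A + B is the disjoint union.
|A + B| = |A| + |B| = 18 + 4 = 22

22


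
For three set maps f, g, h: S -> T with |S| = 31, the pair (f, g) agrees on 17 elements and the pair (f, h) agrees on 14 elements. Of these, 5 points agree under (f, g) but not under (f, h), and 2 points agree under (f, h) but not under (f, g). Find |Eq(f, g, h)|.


Eq(f, g, h) is the triple-agreement set: points in S where all three
maps take the same value. Using inclusion-exclusion on the pairwise data:
Pair (f, g) agrees on 17 points; pair (f, h) on 14 points.
Points agreeing under (f, g) but not (f, h) = 5; under (f, h) but not (f, g) = 2.
Triple-agreement = agreement-in-(f, g) minus points that agree under (f, g) but not (f, h):
|Eq(f, g, h)| = 17 - 5 = 12
(cross-check via (f, h): 14 - 2 = 12.)

12


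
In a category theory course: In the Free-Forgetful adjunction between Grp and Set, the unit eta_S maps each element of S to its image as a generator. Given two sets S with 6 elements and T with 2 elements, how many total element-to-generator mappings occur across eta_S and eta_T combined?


The unit eta_X: X -> U(F(X)) of the Free-Forgetful adjunction
maps each element of X to a generator of F(X). For X = S + T (disjoint
union in Set), |S + T| = |S| + |T|.
Total mappings = 6 + 2 = 8.

8
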